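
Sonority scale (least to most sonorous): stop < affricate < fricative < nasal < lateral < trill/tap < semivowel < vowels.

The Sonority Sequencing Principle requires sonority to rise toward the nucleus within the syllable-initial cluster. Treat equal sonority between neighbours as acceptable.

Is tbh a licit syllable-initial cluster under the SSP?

yes

/t/ — stop, sonority 1.
/b/ — stop, sonority 1.
/h/ — fricative, sonority 3.
The profile 1-1-3 is non-decreasing (plateaus allowed), so the syllable-initial cluster satisfies the SSP.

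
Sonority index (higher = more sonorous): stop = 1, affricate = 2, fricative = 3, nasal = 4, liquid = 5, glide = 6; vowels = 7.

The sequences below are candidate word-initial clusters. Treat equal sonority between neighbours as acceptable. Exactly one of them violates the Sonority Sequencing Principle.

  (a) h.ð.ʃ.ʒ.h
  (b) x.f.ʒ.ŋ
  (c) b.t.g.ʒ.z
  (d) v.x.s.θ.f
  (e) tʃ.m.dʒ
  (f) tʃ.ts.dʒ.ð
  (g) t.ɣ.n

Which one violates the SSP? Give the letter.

(a) sonority 3-3-3-3-3: well-formed.
(b) sonority 3-3-3-4: well-formed.
(c) sonority 1-1-1-3-3: well-formed.
(d) sonority 3-3-3-3-3: well-formed.
(e) sonority 2-4-2: ill-formed.
(f) sonority 2-2-2-3: well-formed.
(g) sonority 1-3-4: well-formed.

e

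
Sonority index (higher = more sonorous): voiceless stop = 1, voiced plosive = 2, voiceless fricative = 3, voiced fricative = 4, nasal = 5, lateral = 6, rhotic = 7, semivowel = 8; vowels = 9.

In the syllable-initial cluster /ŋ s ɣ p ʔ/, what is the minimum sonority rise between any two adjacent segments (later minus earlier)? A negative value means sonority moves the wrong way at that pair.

/ŋ/: nasal = 5.
/s/: voiceless fricative = 3.
/ɣ/: voiced fricative = 4.
/p/: voiceless stop = 1.
/ʔ/: voiceless stop = 1.
/ŋ/→/s/: change -2.
/s/→/ɣ/: change +1.
/ɣ/→/p/: change -3.
/p/→/ʔ/: change +0.
Minimum = -3.

-3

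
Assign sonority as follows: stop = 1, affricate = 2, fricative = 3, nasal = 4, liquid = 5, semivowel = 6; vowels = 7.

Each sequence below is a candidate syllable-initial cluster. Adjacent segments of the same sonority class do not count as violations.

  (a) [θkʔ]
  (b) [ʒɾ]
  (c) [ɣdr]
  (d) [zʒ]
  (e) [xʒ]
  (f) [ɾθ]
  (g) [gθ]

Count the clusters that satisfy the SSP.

(a) 3-1-1 → violates
(b) 3-5 → obeys
(c) 3-1-5 → violates
(d) 3-3 → obeys
(e) 3-3 → obeys
(f) 5-3 → violates
(g) 1-3 → obeys

4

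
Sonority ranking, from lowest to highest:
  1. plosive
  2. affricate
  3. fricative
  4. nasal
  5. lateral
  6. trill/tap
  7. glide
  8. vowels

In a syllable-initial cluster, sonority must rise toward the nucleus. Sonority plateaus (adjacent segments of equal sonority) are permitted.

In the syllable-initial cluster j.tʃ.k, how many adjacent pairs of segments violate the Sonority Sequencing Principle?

/j/ is a glide (sonority 7).
/tʃ/ is an affricate (sonority 2).
/k/ is a plosive (sonority 1).
/j/→/tʃ/: 7→2 (does not rise) — violation.
/tʃ/→/k/: 2→1 (does not rise) — violation.

2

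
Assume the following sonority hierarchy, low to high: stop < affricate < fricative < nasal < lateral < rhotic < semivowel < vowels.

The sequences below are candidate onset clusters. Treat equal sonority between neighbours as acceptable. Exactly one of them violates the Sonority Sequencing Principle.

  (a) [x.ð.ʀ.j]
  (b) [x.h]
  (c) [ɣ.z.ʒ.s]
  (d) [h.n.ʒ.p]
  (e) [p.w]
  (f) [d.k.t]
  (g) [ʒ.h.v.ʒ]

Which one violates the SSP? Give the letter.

d

(a) 3-3-6-7 → obeys
(b) 3-3 → obeys
(c) 3-3-3-3 → obeys
(d) 3-4-3-1 → violates
(e) 1-7 → obeys
(f) 1-1-1 → obeys
(g) 3-3-3-3 → obeys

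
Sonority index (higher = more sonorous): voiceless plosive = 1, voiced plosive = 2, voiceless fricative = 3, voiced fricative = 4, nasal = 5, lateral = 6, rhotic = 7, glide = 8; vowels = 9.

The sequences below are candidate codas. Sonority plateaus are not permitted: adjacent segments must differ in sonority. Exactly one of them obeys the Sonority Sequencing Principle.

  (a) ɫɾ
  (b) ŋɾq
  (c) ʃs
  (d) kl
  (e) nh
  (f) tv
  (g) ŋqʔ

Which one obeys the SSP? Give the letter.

(a) 6-7 → violates
(b) 5-7-1 → violates
(c) 3-3 → violates
(d) 1-6 → violates
(e) 5-3 → obeys
(f) 1-4 → violates
(g) 5-1-1 → violates

e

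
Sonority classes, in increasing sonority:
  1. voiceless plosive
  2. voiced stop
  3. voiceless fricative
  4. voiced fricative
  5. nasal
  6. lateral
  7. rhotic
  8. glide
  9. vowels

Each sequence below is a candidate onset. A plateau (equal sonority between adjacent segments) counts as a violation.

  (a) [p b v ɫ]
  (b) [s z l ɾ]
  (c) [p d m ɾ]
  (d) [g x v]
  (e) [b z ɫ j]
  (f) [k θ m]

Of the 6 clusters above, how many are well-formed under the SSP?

(a) [p b v ɫ]: profile 1-2-4-6 — obeys.
(b) [s z l ɾ]: profile 3-4-6-7 — obeys.
(c) [p d m ɾ]: profile 1-2-5-7 — obeys.
(d) [g x v]: profile 2-3-4 — obeys.
(e) [b z ɫ j]: profile 2-4-6-8 — obeys.
(f) [k θ m]: profile 1-3-5 — obeys.

6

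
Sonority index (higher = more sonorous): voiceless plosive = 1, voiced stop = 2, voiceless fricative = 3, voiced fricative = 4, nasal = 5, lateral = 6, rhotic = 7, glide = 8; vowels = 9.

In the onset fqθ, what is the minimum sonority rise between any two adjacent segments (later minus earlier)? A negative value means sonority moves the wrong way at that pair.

-2

/f/ — voiceless fricative, sonority 3.
/q/ — voiceless plosive, sonority 1.
/θ/ — voiceless fricative, sonority 3.
/f/→/q/: change -2.
/q/→/θ/: change +2.
Minimum = -2.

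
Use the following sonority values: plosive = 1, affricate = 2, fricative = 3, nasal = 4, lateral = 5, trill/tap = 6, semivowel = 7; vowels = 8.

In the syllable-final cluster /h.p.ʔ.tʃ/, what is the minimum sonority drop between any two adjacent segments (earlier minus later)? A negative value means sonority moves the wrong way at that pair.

-1

/h/ is a fricative (sonority 3).
/p/ is a plosive (sonority 1).
/ʔ/ is a plosive (sonority 1).
/tʃ/ is an affricate (sonority 2).
/h/→/p/: change +2.
/p/→/ʔ/: change +0.
/ʔ/→/tʃ/: change -1.
Minimum = -1.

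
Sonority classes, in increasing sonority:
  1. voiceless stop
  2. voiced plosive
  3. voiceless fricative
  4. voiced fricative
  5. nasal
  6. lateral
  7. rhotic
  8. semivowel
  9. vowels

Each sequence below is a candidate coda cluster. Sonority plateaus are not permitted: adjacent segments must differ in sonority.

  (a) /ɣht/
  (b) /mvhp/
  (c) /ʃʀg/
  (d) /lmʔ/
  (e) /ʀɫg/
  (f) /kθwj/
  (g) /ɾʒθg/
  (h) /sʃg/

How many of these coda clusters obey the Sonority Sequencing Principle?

(a) 4-3-1 → obeys
(b) 5-4-3-1 → obeys
(c) 3-7-2 → violates
(d) 6-5-1 → obeys
(e) 7-6-2 → obeys
(f) 1-3-8-8 → violates
(g) 7-4-3-2 → obeys
(h) 3-3-2 → violates

5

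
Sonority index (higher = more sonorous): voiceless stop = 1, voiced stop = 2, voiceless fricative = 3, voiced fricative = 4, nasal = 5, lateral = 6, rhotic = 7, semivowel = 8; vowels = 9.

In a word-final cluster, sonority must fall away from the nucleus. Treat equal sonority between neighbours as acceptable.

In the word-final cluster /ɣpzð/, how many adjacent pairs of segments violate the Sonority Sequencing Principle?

/ɣ/ — voiced fricative, sonority 4.
/p/ — voiceless stop, sonority 1.
/z/ — voiced fricative, sonority 4.
/ð/ — voiced fricative, sonority 4.
/ɣ/→/p/: 4→1 (falls) — ok.
/p/→/z/: 1→4 (does not fall) — violation.
/z/→/ð/: 4→4 (plateau, allowed) — ok.

1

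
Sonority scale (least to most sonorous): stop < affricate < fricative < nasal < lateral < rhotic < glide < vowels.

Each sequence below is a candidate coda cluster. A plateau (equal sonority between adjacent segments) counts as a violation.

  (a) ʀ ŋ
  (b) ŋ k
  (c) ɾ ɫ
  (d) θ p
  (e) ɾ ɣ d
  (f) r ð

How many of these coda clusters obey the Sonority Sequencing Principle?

(a) sonority 6-4: well-formed.
(b) sonority 4-1: well-formed.
(c) sonority 6-5: well-formed.
(d) sonority 3-1: well-formed.
(e) sonority 6-3-1: well-formed.
(f) sonority 6-3: well-formed.

6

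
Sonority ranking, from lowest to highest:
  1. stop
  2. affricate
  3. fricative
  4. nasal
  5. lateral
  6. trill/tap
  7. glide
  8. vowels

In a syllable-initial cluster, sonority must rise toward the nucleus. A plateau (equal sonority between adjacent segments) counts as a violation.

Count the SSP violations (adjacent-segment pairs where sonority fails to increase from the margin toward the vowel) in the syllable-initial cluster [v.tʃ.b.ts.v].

/v/: fricative = 3.
/tʃ/: affricate = 2.
/b/: stop = 1.
/ts/: affricate = 2.
/v/: fricative = 3.
/v/→/tʃ/: 3→2 (does not rise) — violation.
/tʃ/→/b/: 2→1 (does not rise) — violation.
/b/→/ts/: 1→2 (rises) — ok.
/ts/→/v/: 2→3 (rises) — ok.

2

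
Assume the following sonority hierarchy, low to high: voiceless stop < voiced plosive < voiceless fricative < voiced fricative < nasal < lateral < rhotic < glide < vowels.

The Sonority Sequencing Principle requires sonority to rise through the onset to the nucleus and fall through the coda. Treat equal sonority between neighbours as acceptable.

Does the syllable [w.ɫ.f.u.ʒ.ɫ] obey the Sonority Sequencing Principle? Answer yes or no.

Onset: /w/ is a glide (sonority 8), /ɫ/ is a lateral (sonority 6), /f/ is a voiceless fricative (sonority 3); then the nucleus /u/ (sonority 9).
Onset profile 8-6-3-9 — does not rise throughout.
Coda: /ʒ/ is a voiced fricative (sonority 4), /ɫ/ is a lateral (sonority 6).
Coda profile 9-4-6 — does not fall throughout.

no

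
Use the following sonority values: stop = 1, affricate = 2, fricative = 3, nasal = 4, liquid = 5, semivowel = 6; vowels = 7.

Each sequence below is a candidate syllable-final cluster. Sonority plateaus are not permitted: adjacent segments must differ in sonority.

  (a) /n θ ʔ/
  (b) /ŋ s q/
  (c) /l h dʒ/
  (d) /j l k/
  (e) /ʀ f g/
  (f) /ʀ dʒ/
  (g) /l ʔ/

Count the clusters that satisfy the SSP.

7

(a) 4-3-1 → obeys
(b) 4-3-1 → obeys
(c) 5-3-2 → obeys
(d) 6-5-1 → obeys
(e) 5-3-1 → obeys
(f) 5-2 → obeys
(g) 5-1 → obeys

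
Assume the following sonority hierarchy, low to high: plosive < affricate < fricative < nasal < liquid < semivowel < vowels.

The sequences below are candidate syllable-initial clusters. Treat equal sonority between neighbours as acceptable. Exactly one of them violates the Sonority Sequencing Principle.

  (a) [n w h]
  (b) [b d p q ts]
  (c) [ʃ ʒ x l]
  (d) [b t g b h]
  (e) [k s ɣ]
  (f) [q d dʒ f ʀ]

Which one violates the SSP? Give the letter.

(a) sonority 4-6-3: ill-formed.
(b) sonority 1-1-1-1-2: well-formed.
(c) sonority 3-3-3-5: well-formed.
(d) sonority 1-1-1-1-3: well-formed.
(e) sonority 1-3-3: well-formed.
(f) sonority 1-1-2-3-5: well-formed.

a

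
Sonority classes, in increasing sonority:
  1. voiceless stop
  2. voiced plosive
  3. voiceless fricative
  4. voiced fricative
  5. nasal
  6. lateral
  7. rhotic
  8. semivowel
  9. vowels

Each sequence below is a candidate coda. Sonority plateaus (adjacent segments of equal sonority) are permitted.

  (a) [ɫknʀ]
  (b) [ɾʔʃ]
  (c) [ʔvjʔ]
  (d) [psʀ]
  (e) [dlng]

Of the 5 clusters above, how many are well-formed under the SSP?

0

(a) 6-1-5-7 → violates
(b) 7-1-3 → violates
(c) 1-4-8-1 → violates
(d) 1-3-7 → violates
(e) 2-6-5-2 → violates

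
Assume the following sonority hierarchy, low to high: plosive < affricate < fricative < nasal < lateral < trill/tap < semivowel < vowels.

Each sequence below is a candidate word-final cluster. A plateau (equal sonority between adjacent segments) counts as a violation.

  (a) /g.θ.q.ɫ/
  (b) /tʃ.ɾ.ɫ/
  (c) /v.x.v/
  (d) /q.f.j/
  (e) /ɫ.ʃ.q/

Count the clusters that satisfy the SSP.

1

(a) 1-3-1-5 → violates
(b) 2-6-5 → violates
(c) 3-3-3 → violates
(d) 1-3-7 → violates
(e) 5-3-1 → obeys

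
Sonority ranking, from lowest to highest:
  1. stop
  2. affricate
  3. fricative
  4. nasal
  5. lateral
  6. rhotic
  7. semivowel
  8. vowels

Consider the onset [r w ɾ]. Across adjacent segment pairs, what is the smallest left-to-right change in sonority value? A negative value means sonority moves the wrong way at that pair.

-1

/r/ is a rhotic (sonority 6).
/w/ is a semivowel (sonority 7).
/ɾ/ is a rhotic (sonority 6).
/r/→/w/: change +1.
/w/→/ɾ/: change -1.
Minimum = -1.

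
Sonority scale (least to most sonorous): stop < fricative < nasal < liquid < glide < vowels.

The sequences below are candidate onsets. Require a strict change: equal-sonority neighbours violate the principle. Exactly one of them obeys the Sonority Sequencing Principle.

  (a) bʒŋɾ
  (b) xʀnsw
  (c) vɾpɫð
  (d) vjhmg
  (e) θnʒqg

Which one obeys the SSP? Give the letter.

a

(a) 1-2-3-4 → obeys
(b) 2-4-3-2-5 → violates
(c) 2-4-1-4-2 → violates
(d) 2-5-2-3-1 → violates
(e) 2-3-2-1-1 → violates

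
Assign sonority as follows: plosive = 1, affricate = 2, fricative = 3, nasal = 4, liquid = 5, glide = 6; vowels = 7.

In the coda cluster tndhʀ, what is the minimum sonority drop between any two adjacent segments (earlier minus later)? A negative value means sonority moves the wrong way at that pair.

-3

/t/ is a plosive (sonority 1).
/n/ is a nasal (sonority 4).
/d/ is a plosive (sonority 1).
/h/ is a fricative (sonority 3).
/ʀ/ is a liquid (sonority 5).
/t/→/n/: change -3.
/n/→/d/: change +3.
/d/→/h/: change -2.
/h/→/ʀ/: change -2.
Minimum = -3.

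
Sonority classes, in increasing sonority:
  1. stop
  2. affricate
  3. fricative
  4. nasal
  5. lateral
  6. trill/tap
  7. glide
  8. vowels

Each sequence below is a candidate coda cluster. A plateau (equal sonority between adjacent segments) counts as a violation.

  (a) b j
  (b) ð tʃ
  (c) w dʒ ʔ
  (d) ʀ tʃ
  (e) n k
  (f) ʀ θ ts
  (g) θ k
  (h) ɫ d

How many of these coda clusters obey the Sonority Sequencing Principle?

(a) 1-7 → violates
(b) 3-2 → obeys
(c) 7-2-1 → obeys
(d) 6-2 → obeys
(e) 4-1 → obeys
(f) 6-3-2 → obeys
(g) 3-1 → obeys
(h) 5-1 → obeys

7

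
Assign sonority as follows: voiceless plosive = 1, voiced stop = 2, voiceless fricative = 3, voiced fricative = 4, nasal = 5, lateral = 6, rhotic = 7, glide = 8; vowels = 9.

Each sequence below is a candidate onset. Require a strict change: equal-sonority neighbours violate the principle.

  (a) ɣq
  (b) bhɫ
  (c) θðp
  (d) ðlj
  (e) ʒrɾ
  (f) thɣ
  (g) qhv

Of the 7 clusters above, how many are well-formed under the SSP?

(a) 4-1 → violates
(b) 2-3-6 → obeys
(c) 3-4-1 → violates
(d) 4-6-8 → obeys
(e) 4-7-7 → violates
(f) 1-3-4 → obeys
(g) 1-3-4 → obeys

4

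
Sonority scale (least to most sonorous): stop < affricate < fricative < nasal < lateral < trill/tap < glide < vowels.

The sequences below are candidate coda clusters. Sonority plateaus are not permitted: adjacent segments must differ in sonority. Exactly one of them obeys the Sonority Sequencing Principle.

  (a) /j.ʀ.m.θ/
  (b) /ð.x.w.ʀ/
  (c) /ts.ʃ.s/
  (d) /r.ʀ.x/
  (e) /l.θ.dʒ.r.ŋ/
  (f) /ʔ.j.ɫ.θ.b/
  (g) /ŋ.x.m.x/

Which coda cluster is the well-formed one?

a

(a) 7-6-4-3 → obeys
(b) 3-3-7-6 → violates
(c) 2-3-3 → violates
(d) 6-6-3 → violates
(e) 5-3-2-6-4 → violates
(f) 1-7-5-3-1 → violates
(g) 4-3-4-3 → violates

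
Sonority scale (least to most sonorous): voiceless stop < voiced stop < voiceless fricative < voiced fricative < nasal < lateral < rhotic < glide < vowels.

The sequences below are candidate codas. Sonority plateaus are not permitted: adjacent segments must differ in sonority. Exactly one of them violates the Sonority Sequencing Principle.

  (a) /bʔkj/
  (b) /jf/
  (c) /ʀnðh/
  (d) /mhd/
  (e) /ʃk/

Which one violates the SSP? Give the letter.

a

(a) /bʔkj/: profile 2-1-1-8 — violates.
(b) /jf/: profile 8-3 — obeys.
(c) /ʀnðh/: profile 7-5-4-3 — obeys.
(d) /mhd/: profile 5-3-2 — obeys.
(e) /ʃk/: profile 3-1 — obeys.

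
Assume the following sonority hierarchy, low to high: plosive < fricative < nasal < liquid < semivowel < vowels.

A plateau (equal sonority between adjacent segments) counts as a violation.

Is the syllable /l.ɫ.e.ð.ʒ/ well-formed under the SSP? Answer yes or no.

Onset: /l/ is a liquid (sonority 4), /ɫ/ is a liquid (sonority 4); then the nucleus /e/ (sonority 6).
Onset profile 4-4-6 — does not strictly rise throughout.
Coda: /ð/ is a fricative (sonority 2), /ʒ/ is a fricative (sonority 2).
Coda profile 6-2-2 — does not strictly fall throughout.

no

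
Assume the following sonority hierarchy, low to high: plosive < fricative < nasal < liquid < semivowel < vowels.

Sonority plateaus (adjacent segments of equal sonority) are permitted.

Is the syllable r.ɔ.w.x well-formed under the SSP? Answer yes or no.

yes

Onset: /r/ is a liquid (sonority 4); then the nucleus /ɔ/ (sonority 6).
Onset profile 4-6 — rises to the nucleus.
Coda: /w/ is a semivowel (sonority 5), /x/ is a fricative (sonority 2).
Coda profile 6-5-2 — falls from the nucleus.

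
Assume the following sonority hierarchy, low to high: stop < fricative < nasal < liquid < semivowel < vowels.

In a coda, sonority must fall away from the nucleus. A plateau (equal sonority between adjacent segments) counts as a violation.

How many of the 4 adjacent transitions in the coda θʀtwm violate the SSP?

/θ/ — fricative, sonority 2.
/ʀ/ — liquid, sonority 4.
/t/ — stop, sonority 1.
/w/ — semivowel, sonority 5.
/m/ — nasal, sonority 3.
/θ/→/ʀ/: 2→4 (does not fall) — violation.
/ʀ/→/t/: 4→1 (falls) — ok.
/t/→/w/: 1→5 (does not fall) — violation.
/w/→/m/: 5→3 (falls) — ok.

2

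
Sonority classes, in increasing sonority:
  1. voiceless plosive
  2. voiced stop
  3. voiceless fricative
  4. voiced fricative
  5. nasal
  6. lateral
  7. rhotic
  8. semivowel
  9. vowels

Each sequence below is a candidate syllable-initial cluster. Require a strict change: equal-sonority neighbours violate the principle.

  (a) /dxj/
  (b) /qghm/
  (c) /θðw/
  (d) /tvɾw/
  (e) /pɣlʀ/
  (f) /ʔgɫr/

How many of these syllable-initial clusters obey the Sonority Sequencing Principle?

6

(a) /dxj/: profile 2-3-8 — obeys.
(b) /qghm/: profile 1-2-3-5 — obeys.
(c) /θðw/: profile 3-4-8 — obeys.
(d) /tvɾw/: profile 1-4-7-8 — obeys.
(e) /pɣlʀ/: profile 1-4-6-7 — obeys.
(f) /ʔgɫr/: profile 1-2-6-7 — obeys.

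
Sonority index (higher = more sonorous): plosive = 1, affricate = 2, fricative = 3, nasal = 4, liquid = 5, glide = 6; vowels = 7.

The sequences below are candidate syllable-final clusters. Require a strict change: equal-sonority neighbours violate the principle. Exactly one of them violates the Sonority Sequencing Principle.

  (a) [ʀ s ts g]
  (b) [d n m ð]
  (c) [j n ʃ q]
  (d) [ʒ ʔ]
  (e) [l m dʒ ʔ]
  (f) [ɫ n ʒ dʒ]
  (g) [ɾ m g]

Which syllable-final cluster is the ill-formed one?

(a) sonority 5-3-2-1: well-formed.
(b) sonority 1-4-4-3: ill-formed.
(c) sonority 6-4-3-1: well-formed.
(d) sonority 3-1: well-formed.
(e) sonority 5-4-2-1: well-formed.
(f) sonority 5-4-3-2: well-formed.
(g) sonority 5-4-1: well-formed.

b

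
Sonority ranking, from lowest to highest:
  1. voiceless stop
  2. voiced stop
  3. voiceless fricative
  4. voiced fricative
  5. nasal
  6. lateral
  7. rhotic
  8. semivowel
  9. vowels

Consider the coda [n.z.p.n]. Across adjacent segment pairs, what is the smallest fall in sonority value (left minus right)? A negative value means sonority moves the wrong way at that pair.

/n/ — nasal, sonority 5.
/z/ — voiced fricative, sonority 4.
/p/ — voiceless stop, sonority 1.
/n/ — nasal, sonority 5.
/n/→/z/: change +1.
/z/→/p/: change +3.
/p/→/n/: change -4.
Minimum = -4.

-4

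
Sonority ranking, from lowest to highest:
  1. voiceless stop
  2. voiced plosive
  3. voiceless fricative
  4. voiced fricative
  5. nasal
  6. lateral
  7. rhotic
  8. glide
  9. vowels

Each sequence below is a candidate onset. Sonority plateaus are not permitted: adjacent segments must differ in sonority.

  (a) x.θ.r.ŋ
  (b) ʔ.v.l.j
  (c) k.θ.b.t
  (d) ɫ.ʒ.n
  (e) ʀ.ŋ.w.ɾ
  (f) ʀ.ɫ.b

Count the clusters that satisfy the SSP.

1

(a) x.θ.r.ŋ: profile 3-3-7-5 — violates.
(b) ʔ.v.l.j: profile 1-4-6-8 — obeys.
(c) k.θ.b.t: profile 1-3-2-1 — violates.
(d) ɫ.ʒ.n: profile 6-4-5 — violates.
(e) ʀ.ŋ.w.ɾ: profile 7-5-8-7 — violates.
(f) ʀ.ɫ.b: profile 7-6-2 — violates.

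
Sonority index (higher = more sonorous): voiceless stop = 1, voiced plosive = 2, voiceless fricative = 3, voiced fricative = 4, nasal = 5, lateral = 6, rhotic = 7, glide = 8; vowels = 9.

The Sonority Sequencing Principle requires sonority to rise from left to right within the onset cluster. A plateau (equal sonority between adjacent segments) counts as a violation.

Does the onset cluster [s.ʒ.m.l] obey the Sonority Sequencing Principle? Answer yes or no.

/s/ — voiceless fricative, sonority 3.
/ʒ/ — voiced fricative, sonority 4.
/m/ — nasal, sonority 5.
/l/ — lateral, sonority 6.
The profile 3-4-5-6 strictly rises, so the onset cluster satisfies the SSP.

yes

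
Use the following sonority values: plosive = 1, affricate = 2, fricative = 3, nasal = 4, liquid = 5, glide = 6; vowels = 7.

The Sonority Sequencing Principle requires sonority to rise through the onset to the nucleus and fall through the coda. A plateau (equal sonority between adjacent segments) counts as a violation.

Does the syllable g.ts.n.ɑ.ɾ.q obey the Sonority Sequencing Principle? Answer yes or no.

yes

Onset: /g/ is a plosive (sonority 1), /ts/ is an affricate (sonority 2), /n/ is a nasal (sonority 4); then the nucleus /ɑ/ (sonority 7).
Onset profile 1-2-4-7 — rises to the nucleus.
Coda: /ɾ/ is a liquid (sonority 5), /q/ is a plosive (sonority 1).
Coda profile 7-5-1 — falls from the nucleus.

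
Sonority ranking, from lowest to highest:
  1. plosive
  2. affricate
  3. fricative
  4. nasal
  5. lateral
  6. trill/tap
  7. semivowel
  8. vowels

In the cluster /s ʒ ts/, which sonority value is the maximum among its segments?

/s/ — fricative, sonority 3.
/ʒ/ — fricative, sonority 3.
/ts/ — affricate, sonority 2.
The maximum is 3.

3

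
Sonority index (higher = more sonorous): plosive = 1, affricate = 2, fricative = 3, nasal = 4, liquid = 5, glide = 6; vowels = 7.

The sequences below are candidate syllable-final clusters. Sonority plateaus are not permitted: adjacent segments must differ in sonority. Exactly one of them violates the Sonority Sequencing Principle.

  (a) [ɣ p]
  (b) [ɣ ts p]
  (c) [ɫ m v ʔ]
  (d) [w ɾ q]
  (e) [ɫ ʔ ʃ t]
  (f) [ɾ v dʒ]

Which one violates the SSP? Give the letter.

(a) 3-1 → obeys
(b) 3-2-1 → obeys
(c) 5-4-3-1 → obeys
(d) 6-5-1 → obeys
(e) 5-1-3-1 → violates
(f) 5-3-2 → obeys

e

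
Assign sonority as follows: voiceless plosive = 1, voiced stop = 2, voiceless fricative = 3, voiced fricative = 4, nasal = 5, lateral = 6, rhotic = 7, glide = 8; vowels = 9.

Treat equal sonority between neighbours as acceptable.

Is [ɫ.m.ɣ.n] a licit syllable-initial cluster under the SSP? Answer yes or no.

no

/ɫ/ is a lateral (sonority 6).
/m/ is a nasal (sonority 5).
/ɣ/ is a voiced fricative (sonority 4).
/n/ is a nasal (sonority 5).
The profile is 6-5-4-5. Between /ɫ/ (6) and /m/ (5) sonority does not rise, so the cluster violates the SSP.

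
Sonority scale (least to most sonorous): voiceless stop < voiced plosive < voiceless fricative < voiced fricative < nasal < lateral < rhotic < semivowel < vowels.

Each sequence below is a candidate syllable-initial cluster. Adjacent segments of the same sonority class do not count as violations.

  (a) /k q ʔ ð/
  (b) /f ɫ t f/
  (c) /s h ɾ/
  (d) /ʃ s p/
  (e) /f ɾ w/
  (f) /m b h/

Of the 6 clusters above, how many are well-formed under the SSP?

3

(a) sonority 1-1-1-4: well-formed.
(b) sonority 3-6-1-3: ill-formed.
(c) sonority 3-3-7: well-formed.
(d) sonority 3-3-1: ill-formed.
(e) sonority 3-7-8: well-formed.
(f) sonority 5-2-3: ill-formed.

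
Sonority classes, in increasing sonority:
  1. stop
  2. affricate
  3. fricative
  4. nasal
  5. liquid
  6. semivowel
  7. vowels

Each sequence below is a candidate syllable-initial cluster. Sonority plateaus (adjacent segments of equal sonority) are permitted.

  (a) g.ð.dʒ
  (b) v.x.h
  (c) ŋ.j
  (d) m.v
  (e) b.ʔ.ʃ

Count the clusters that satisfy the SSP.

(a) sonority 1-3-2: ill-formed.
(b) sonority 3-3-3: well-formed.
(c) sonority 4-6: well-formed.
(d) sonority 4-3: ill-formed.
(e) sonority 1-1-3: well-formed.

3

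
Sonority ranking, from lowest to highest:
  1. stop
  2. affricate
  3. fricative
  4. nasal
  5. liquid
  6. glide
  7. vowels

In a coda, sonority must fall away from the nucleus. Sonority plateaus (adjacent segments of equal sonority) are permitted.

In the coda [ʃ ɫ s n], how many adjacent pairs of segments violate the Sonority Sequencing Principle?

2

/ʃ/: fricative = 3.
/ɫ/: liquid = 5.
/s/: fricative = 3.
/n/: nasal = 4.
/ʃ/→/ɫ/: 3→5 (does not fall) — violation.
/ɫ/→/s/: 5→3 (falls) — ok.
/s/→/n/: 3→4 (does not fall) — violation.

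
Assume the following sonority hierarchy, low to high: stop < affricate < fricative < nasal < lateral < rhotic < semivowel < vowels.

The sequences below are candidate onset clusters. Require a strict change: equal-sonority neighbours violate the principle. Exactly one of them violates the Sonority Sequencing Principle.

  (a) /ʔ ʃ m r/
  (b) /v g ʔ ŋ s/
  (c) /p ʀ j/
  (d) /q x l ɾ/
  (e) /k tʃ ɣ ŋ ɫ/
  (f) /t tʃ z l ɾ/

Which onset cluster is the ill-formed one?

b

(a) 1-3-4-6 → obeys
(b) 3-1-1-4-3 → violates
(c) 1-6-7 → obeys
(d) 1-3-5-6 → obeys
(e) 1-2-3-4-5 → obeys
(f) 1-2-3-5-6 → obeys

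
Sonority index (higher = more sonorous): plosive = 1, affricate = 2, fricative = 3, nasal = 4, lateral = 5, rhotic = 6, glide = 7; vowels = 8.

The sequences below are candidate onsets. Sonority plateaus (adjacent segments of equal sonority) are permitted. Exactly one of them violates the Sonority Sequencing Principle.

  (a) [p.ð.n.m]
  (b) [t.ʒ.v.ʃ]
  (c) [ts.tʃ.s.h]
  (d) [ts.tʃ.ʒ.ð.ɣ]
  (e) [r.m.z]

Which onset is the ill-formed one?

e

(a) [p.ð.n.m]: profile 1-3-4-4 — obeys.
(b) [t.ʒ.v.ʃ]: profile 1-3-3-3 — obeys.
(c) [ts.tʃ.s.h]: profile 2-2-3-3 — obeys.
(d) [ts.tʃ.ʒ.ð.ɣ]: profile 2-2-3-3-3 — obeys.
(e) [r.m.z]: profile 6-4-3 — violates.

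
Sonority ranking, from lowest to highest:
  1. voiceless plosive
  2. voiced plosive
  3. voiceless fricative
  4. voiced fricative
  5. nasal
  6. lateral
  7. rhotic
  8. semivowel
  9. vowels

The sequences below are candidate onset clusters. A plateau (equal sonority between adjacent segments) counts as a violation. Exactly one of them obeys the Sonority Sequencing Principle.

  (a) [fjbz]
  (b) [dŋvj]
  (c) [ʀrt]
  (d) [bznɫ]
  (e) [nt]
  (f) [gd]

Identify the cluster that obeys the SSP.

d

(a) sonority 3-8-2-4: ill-formed.
(b) sonority 2-5-4-8: ill-formed.
(c) sonority 7-7-1: ill-formed.
(d) sonority 2-4-5-6: well-formed.
(e) sonority 5-1: ill-formed.
(f) sonority 2-2: ill-formed.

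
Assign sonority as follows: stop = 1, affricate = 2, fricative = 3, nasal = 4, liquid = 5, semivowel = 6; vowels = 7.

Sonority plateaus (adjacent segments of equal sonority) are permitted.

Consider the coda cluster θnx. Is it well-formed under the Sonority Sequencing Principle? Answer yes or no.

/θ/ is a fricative (sonority 3).
/n/ is a nasal (sonority 4).
/x/ is a fricative (sonority 3).
The profile is 3-4-3. Between /θ/ (3) and /n/ (4) sonority does not fall, so the cluster violates the SSP.

no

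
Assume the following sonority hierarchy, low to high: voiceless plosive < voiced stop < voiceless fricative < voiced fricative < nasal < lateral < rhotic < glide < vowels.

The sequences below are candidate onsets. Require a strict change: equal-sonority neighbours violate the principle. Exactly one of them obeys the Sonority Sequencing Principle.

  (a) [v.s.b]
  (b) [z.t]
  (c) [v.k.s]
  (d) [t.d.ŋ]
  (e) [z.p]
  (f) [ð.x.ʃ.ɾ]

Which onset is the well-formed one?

d

(a) [v.s.b]: profile 4-3-2 — violates.
(b) [z.t]: profile 4-1 — violates.
(c) [v.k.s]: profile 4-1-3 — violates.
(d) [t.d.ŋ]: profile 1-2-5 — obeys.
(e) [z.p]: profile 4-1 — violates.
(f) [ð.x.ʃ.ɾ]: profile 4-3-3-7 — violates.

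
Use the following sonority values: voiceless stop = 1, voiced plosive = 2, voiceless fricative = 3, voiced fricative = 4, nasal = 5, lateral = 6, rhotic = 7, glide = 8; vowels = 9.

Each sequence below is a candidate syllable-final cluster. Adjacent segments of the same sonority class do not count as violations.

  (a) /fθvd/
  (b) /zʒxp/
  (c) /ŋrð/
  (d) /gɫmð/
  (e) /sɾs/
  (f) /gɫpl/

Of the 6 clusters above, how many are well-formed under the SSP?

(a) 3-3-4-2 → violates
(b) 4-4-3-1 → obeys
(c) 5-7-4 → violates
(d) 2-6-5-4 → violates
(e) 3-7-3 → violates
(f) 2-6-1-6 → violates

1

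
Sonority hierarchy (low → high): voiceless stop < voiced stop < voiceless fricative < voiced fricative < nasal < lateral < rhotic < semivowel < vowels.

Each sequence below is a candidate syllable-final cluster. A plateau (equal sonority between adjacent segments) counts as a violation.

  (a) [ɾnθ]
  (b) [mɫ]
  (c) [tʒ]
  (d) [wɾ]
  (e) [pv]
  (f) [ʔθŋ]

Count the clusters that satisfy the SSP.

(a) sonority 7-5-3: well-formed.
(b) sonority 5-6: ill-formed.
(c) sonority 1-4: ill-formed.
(d) sonority 8-7: well-formed.
(e) sonority 1-4: ill-formed.
(f) sonority 1-3-5: ill-formed.

2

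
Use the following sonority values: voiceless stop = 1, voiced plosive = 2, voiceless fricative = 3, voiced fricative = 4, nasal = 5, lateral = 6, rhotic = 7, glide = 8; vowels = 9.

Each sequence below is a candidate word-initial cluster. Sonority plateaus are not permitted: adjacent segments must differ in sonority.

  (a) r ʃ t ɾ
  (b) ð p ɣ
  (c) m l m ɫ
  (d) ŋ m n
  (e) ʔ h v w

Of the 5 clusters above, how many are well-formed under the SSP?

1

(a) 7-3-1-7 → violates
(b) 4-1-4 → violates
(c) 5-6-5-6 → violates
(d) 5-5-5 → violates
(e) 1-3-4-8 → obeys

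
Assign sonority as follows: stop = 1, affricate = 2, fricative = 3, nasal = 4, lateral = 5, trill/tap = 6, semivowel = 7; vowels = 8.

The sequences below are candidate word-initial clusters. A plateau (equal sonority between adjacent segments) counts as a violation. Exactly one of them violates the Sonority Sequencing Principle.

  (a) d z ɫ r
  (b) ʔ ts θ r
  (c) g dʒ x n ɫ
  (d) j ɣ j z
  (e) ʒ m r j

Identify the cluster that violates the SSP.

(a) d z ɫ r: profile 1-3-5-6 — obeys.
(b) ʔ ts θ r: profile 1-2-3-6 — obeys.
(c) g dʒ x n ɫ: profile 1-2-3-4-5 — obeys.
(d) j ɣ j z: profile 7-3-7-3 — violates.
(e) ʒ m r j: profile 3-4-6-7 — obeys.

d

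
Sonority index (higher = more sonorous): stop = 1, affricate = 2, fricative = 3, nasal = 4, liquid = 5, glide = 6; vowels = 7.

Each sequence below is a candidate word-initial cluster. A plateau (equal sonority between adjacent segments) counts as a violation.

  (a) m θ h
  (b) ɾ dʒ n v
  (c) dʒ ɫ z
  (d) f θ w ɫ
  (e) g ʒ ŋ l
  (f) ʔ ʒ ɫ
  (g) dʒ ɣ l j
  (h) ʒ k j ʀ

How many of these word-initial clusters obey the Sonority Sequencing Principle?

3

(a) sonority 4-3-3: ill-formed.
(b) sonority 5-2-4-3: ill-formed.
(c) sonority 2-5-3: ill-formed.
(d) sonority 3-3-6-5: ill-formed.
(e) sonority 1-3-4-5: well-formed.
(f) sonority 1-3-5: well-formed.
(g) sonority 2-3-5-6: well-formed.
(h) sonority 3-1-6-5: ill-formed.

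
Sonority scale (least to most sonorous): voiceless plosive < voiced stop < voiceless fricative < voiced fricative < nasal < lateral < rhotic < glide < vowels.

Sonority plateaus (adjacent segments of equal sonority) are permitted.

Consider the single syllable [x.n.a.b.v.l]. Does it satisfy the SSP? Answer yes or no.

no

Onset: /x/ is a voiceless fricative (sonority 3), /n/ is a nasal (sonority 5); then the nucleus /a/ (sonority 9).
Onset profile 3-5-9 — rises to the nucleus.
Coda: /b/ is a voiced stop (sonority 2), /v/ is a voiced fricative (sonority 4), /l/ is a lateral (sonority 6).
Coda profile 9-2-4-6 — does not fall throughout.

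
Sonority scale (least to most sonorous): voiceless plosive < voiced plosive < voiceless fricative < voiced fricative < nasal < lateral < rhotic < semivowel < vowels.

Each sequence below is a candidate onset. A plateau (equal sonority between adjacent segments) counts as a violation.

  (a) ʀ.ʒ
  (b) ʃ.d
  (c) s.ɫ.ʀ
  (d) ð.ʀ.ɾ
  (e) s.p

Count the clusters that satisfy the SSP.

(a) 7-4 → violates
(b) 3-2 → violates
(c) 3-6-7 → obeys
(d) 4-7-7 → violates
(e) 3-1 → violates

1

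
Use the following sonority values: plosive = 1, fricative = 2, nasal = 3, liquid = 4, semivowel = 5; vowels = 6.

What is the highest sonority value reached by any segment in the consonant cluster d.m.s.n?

/d/ is a plosive (sonority 1).
/m/ is a nasal (sonority 3).
/s/ is a fricative (sonority 2).
/n/ is a nasal (sonority 3).
The maximum is 3.

3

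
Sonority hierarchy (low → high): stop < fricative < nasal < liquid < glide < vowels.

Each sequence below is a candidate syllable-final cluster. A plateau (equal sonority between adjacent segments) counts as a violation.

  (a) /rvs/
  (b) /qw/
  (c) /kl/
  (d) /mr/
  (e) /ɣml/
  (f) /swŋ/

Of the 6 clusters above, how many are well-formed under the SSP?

(a) sonority 4-2-2: ill-formed.
(b) sonority 1-5: ill-formed.
(c) sonority 1-4: ill-formed.
(d) sonority 3-4: ill-formed.
(e) sonority 2-3-4: ill-formed.
(f) sonority 2-5-3: ill-formed.

0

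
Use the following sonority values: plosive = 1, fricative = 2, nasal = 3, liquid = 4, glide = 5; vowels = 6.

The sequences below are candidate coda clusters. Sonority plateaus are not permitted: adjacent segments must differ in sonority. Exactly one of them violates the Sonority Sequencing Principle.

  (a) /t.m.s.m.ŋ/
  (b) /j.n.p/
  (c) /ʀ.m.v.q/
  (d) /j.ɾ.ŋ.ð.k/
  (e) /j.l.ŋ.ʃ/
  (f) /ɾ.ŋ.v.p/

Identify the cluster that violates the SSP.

a

(a) sonority 1-3-2-3-3: ill-formed.
(b) sonority 5-3-1: well-formed.
(c) sonority 4-3-2-1: well-formed.
(d) sonority 5-4-3-2-1: well-formed.
(e) sonority 5-4-3-2: well-formed.
(f) sonority 4-3-2-1: well-formed.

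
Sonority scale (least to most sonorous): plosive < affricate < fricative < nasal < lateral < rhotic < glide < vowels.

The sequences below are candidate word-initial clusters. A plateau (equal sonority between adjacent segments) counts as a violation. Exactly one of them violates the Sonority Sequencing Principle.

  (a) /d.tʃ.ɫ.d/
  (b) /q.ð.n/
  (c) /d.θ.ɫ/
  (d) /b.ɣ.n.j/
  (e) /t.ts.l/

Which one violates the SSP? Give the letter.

(a) 1-2-5-1 → violates
(b) 1-3-4 → obeys
(c) 1-3-5 → obeys
(d) 1-3-4-7 → obeys
(e) 1-2-5 → obeys

a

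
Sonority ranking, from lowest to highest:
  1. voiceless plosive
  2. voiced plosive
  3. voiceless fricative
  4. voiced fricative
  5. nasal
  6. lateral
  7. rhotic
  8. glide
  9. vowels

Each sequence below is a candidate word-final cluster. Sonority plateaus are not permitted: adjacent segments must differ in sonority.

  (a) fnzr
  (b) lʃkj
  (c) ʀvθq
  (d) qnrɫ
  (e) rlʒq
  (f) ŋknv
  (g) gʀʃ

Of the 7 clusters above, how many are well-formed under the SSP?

2

(a) sonority 3-5-4-7: ill-formed.
(b) sonority 6-3-1-8: ill-formed.
(c) sonority 7-4-3-1: well-formed.
(d) sonority 1-5-7-6: ill-formed.
(e) sonority 7-6-4-1: well-formed.
(f) sonority 5-1-5-4: ill-formed.
(g) sonority 2-7-3: ill-formed.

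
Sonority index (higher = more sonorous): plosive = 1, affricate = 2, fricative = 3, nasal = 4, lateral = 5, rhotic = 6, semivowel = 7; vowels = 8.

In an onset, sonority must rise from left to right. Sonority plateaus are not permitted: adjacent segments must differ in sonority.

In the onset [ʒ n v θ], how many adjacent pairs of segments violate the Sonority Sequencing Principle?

2

/ʒ/ — fricative, sonority 3.
/n/ — nasal, sonority 4.
/v/ — fricative, sonority 3.
/θ/ — fricative, sonority 3.
/ʒ/→/n/: 3→4 (rises) — ok.
/n/→/v/: 4→3 (does not rise) — violation.
/v/→/θ/: 3→3 (plateau) — violation.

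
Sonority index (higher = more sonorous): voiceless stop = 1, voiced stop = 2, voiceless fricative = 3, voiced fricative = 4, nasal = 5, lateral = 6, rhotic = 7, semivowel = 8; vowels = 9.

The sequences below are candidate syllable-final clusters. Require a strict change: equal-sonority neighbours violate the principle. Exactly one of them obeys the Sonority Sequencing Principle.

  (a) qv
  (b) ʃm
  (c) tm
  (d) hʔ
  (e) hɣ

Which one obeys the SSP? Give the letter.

(a) qv: profile 1-4 — violates.
(b) ʃm: profile 3-5 — violates.
(c) tm: profile 1-5 — violates.
(d) hʔ: profile 3-1 — obeys.
(e) hɣ: profile 3-4 — violates.

d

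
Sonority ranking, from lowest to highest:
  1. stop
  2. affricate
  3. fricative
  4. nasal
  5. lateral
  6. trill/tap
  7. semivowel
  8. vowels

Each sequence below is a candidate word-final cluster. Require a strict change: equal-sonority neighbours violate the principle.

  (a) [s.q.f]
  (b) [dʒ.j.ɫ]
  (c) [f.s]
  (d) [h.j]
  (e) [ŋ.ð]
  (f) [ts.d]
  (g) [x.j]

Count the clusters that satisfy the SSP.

2

(a) sonority 3-1-3: ill-formed.
(b) sonority 2-7-5: ill-formed.
(c) sonority 3-3: ill-formed.
(d) sonority 3-7: ill-formed.
(e) sonority 4-3: well-formed.
(f) sonority 2-1: well-formed.
(g) sonority 3-7: ill-formed.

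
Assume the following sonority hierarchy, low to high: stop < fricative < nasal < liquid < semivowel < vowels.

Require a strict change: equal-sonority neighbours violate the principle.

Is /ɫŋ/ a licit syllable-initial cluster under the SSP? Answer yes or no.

no

/ɫ/: liquid = 4.
/ŋ/: nasal = 3.
The profile is 4-3. Between /ɫ/ (4) and /ŋ/ (3) sonority does not rise, so the cluster violates the SSP.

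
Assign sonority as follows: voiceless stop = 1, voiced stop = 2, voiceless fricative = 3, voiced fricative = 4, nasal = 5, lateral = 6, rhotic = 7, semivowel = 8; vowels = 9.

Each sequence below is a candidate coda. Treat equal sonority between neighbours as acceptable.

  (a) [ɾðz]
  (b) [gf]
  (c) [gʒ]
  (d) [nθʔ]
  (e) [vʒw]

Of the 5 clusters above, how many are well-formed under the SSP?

2

(a) [ɾðz]: profile 7-4-4 — obeys.
(b) [gf]: profile 2-3 — violates.
(c) [gʒ]: profile 2-4 — violates.
(d) [nθʔ]: profile 5-3-1 — obeys.
(e) [vʒw]: profile 4-4-8 — violates.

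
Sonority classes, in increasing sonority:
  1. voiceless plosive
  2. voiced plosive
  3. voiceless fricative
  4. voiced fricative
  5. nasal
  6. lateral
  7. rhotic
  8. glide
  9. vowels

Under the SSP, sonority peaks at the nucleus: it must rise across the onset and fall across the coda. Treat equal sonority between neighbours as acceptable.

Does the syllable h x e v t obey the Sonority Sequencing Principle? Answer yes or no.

yes

Onset: /h/ is a voiceless fricative (sonority 3), /x/ is a voiceless fricative (sonority 3); then the nucleus /e/ (sonority 9).
Onset profile 3-3-9 — rises to the nucleus.
Coda: /v/ is a voiced fricative (sonority 4), /t/ is a voiceless plosive (sonority 1).
Coda profile 9-4-1 — falls from the nucleus.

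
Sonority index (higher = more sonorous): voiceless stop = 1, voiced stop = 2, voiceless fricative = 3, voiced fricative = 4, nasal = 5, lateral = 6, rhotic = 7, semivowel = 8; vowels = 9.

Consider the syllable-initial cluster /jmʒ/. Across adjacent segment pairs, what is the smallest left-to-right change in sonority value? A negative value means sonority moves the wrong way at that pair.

/j/ — semivowel, sonority 8.
/m/ — nasal, sonority 5.
/ʒ/ — voiced fricative, sonority 4.
/j/→/m/: change -3.
/m/→/ʒ/: change -1.
Minimum = -3.

-3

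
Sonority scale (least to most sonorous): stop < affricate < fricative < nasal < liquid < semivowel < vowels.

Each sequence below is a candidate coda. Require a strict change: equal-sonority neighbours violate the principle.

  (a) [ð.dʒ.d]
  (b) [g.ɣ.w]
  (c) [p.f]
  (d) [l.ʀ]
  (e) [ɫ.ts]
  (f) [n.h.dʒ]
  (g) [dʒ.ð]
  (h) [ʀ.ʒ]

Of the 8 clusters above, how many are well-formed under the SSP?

4

(a) 3-2-1 → obeys
(b) 1-3-6 → violates
(c) 1-3 → violates
(d) 5-5 → violates
(e) 5-2 → obeys
(f) 4-3-2 → obeys
(g) 2-3 → violates
(h) 5-3 → obeys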